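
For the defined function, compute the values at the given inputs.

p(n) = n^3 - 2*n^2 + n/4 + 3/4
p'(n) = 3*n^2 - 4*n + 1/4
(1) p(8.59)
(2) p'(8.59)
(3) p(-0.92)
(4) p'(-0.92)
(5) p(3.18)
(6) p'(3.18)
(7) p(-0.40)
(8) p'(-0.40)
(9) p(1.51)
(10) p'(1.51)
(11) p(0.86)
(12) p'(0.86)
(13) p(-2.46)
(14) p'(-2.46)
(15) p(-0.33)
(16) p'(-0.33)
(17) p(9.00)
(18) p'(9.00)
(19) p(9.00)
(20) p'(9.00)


(1) = 489.16
(2) = 187.25
(3) = -1.95
(4) = 6.47
(5) = 13.48
(6) = 17.87
(7) = 0.27
(8) = 2.33
(9) = 0.01
(10) = 1.05
(11) = 0.12
(12) = -0.97
(13) = -26.86
(14) = 28.24
(15) = 0.41
(16) = 1.90
(17) = 570.00
(18) = 207.25
(19) = 570.00
(20) = 207.25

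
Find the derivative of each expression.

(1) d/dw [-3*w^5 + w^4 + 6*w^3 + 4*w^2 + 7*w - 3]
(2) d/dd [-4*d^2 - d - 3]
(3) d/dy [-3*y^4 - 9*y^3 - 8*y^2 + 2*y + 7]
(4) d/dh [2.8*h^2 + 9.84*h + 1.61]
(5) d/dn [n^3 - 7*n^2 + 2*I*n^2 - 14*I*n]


(1) = -15*w^4 + 4*w^3 + 18*w^2 + 8*w + 7
(2) = -8*d - 1
(3) = -12*y^3 - 27*y^2 - 16*y + 2
(4) = 5.6*h + 9.84
(5) = 3*n^2 + n*(-14 + 4*I) - 14*I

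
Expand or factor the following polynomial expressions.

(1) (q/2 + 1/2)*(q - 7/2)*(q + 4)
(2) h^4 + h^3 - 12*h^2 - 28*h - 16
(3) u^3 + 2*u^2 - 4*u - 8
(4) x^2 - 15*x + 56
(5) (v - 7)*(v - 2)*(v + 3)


(1) = q^3/2 + 3*q^2/4 - 27*q/4 - 7
(2) = (h - 4)*(h + 1)*(h + 2)^2
(3) = (u - 2)*(u + 2)^2
(4) = (x - 8)*(x - 7)
(5) = v^3 - 6*v^2 - 13*v + 42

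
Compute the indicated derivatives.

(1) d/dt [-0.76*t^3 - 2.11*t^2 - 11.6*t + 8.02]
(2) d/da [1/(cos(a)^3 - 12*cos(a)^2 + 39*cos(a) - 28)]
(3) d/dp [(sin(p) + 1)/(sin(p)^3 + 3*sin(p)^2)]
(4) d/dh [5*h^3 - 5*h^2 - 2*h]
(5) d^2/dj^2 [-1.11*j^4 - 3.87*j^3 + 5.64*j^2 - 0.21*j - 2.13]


(1) = -2.28*t^2 - 4.22*t - 11.6
(2) = 3*(cos(a)^2 - 8*cos(a) + 13)*sin(a)/(cos(a)^3 - 12*cos(a)^2 + 39*cos(a) - 28)^2
(3) = (-6*sin(p) + cos(2*p) - 7)*cos(p)/((sin(p) + 3)^2*sin(p)^3)
(4) = 15*h^2 - 10*h - 2
(5) = -13.32*j^2 - 23.22*j + 11.28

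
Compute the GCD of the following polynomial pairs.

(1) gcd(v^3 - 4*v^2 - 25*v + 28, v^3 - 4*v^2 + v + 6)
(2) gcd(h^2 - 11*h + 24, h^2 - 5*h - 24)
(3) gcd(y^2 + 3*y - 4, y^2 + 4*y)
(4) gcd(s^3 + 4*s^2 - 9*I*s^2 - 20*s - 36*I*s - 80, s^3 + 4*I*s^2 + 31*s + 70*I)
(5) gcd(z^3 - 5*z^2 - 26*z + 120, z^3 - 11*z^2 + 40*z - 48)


(1) = gcd((v - 7)*(v - 1)*(v + 4), (v - 3)*(v - 2)*(v + 1)) = 1
(2) = gcd((h - 8)*(h - 3), (h - 8)*(h + 3)) = h - 8
(3) = y + 4
(4) = s - 5*I
(5) = z - 4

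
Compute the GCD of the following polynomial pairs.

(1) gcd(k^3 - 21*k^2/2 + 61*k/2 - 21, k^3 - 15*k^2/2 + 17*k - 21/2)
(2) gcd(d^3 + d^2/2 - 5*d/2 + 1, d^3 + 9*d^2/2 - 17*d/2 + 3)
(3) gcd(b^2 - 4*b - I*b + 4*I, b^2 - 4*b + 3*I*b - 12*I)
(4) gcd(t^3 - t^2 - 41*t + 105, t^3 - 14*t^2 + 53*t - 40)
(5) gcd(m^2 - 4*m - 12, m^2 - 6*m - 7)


(1) = gcd((k - 6)*(k - 7/2)*(k - 1), (k - 7/2)*(k - 3)*(k - 1)) = k^2 - 9*k/2 + 7/2
(2) = d^2 - 3*d/2 + 1/2
(3) = b - 4
(4) = t - 5
(5) = 1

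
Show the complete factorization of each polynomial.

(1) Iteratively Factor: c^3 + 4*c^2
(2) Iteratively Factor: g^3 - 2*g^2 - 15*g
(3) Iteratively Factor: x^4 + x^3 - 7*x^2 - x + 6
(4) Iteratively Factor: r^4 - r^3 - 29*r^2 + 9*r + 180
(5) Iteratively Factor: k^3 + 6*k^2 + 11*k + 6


(1) = (c)*(c^2 + 4*c) = c*(c + 4)*(c)
(2) = (g + 3)*(g^2 - 5*g) = g*(g + 3)*(g - 5)
(3) = (x + 1)*(x^3 - 7*x + 6) = (x - 1)*(x + 1)*(x^2 + x - 6) = (x - 1)*(x + 1)*(x + 3)*(x - 2)
(4) = (r + 3)*(r^3 - 4*r^2 - 17*r + 60) = (r - 5)*(r + 3)*(r^2 + r - 12) = (r - 5)*(r + 3)*(r + 4)*(r - 3)
(5) = (k + 3)*(k^2 + 3*k + 2) = (k + 2)*(k + 3)*(k + 1)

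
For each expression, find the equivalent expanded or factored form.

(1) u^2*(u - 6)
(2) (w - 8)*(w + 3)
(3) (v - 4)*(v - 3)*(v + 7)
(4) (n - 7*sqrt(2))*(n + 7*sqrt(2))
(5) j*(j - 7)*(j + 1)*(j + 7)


(1) = u^3 - 6*u^2
(2) = w^2 - 5*w - 24
(3) = v^3 - 37*v + 84
(4) = n^2 - 98
(5) = j^4 + j^3 - 49*j^2 - 49*j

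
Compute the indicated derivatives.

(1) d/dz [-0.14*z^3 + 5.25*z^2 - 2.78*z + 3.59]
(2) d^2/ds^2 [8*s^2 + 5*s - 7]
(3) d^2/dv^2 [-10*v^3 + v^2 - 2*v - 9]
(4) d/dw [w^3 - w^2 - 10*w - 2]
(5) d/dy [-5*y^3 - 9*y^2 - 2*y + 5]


(1) = -0.42*z^2 + 10.5*z - 2.78
(2) = 16
(3) = 2 - 60*v
(4) = 3*w^2 - 2*w - 10
(5) = -15*y^2 - 18*y - 2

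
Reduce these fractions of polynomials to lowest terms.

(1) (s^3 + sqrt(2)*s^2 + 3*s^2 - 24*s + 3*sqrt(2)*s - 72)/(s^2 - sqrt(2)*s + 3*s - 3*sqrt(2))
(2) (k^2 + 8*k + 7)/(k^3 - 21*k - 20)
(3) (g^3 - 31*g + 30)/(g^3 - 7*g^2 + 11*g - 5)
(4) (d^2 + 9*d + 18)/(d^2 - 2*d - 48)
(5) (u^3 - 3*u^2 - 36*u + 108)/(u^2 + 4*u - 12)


(1) = (s^2 + sqrt(2)*s - 24)/(s - sqrt(2))
(2) = (k + 7)/(k^2 - k - 20)
(3) = (g + 6)/(g - 1)
(4) = (d + 3)/(d - 8)
(5) = (u^2 - 9*u + 18)/(u - 2)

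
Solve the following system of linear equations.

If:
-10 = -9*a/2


Then:
a = 20/9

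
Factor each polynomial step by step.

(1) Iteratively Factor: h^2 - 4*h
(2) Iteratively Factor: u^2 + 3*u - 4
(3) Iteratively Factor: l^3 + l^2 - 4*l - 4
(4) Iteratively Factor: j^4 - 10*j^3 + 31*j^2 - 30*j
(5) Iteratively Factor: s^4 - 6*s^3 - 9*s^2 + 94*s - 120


(1) = (h - 4)*(h)
(2) = (u - 1)*(u + 4)
(3) = (l + 2)*(l^2 - l - 2) = (l - 2)*(l + 2)*(l + 1)
(4) = (j - 5)*(j^3 - 5*j^2 + 6*j) = (j - 5)*(j - 2)*(j^2 - 3*j) = j*(j - 5)*(j - 2)*(j - 3)
(5) = (s - 3)*(s^3 - 3*s^2 - 18*s + 40) = (s - 3)*(s - 2)*(s^2 - s - 20) = (s - 5)*(s - 3)*(s - 2)*(s + 4)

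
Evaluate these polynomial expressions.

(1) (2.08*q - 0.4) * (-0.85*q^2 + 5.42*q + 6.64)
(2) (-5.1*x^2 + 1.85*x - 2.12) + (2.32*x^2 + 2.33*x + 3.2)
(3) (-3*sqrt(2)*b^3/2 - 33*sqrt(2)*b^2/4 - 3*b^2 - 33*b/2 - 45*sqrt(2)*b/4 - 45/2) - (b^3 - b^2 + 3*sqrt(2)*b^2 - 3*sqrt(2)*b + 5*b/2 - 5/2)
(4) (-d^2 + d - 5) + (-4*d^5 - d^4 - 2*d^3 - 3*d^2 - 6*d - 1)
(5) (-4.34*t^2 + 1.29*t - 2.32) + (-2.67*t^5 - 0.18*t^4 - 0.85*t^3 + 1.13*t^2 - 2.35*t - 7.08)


(1) = -1.768*q^3 + 11.6136*q^2 + 11.6432*q - 2.656
(2) = -2.78*x^2 + 4.18*x + 1.08
(3) = -3*sqrt(2)*b^3/2 - b^3 - 45*sqrt(2)*b^2/4 - 2*b^2 - 19*b - 33*sqrt(2)*b/4 - 20
(4) = -4*d^5 - d^4 - 2*d^3 - 4*d^2 - 5*d - 6
(5) = -2.67*t^5 - 0.18*t^4 - 0.85*t^3 - 3.21*t^2 - 1.06*t - 9.4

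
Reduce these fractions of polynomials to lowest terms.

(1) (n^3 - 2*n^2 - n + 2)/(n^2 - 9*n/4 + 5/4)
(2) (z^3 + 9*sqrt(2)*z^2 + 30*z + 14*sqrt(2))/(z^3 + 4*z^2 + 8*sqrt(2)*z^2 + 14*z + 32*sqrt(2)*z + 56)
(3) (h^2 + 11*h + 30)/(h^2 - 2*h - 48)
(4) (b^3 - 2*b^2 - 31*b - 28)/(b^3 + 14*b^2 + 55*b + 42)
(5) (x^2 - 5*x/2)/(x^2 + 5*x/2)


(1) = (4*n^2 - 4*n - 8)/(4*n - 5)
(2) = (z + sqrt(2))/(z + 4)
(3) = (h + 5)/(h - 8)
(4) = (b^2 - 3*b - 28)/(b^2 + 13*b + 42)
(5) = (2*x - 5)/(2*x + 5)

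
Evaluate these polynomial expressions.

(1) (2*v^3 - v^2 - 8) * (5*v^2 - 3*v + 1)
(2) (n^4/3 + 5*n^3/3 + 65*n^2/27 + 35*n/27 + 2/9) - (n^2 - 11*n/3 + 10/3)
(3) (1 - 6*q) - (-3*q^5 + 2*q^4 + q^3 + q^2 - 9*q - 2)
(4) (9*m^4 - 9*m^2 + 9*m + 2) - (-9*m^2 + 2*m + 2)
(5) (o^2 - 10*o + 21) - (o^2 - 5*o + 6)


(1) = 10*v^5 - 11*v^4 + 5*v^3 - 41*v^2 + 24*v - 8
(2) = n^4/3 + 5*n^3/3 + 38*n^2/27 + 134*n/27 - 28/9
(3) = 3*q^5 - 2*q^4 - q^3 - q^2 + 3*q + 3
(4) = 9*m^4 + 7*m
(5) = 15 - 5*o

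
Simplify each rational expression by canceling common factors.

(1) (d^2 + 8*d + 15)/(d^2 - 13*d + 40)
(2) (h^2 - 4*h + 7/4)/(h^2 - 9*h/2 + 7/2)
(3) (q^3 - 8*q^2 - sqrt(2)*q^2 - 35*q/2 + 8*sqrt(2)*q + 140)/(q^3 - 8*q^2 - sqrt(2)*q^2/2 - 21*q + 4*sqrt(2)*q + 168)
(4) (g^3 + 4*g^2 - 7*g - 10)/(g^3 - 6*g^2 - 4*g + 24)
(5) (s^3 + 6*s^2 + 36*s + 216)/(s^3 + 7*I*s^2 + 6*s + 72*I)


(1) = (d^2 + 8*d + 15)/(d^2 - 13*d + 40)
(2) = (2*h - 1)/(2*h - 2)
(3) = (4*q + 10*sqrt(2))/(4*q + 12*sqrt(2))
(4) = (g^2 + 6*g + 5)/(g^2 - 4*g - 12)
(5) = (s^2 + s*(6 - 6*I) - 36*I)/(s^2 + I*s + 12)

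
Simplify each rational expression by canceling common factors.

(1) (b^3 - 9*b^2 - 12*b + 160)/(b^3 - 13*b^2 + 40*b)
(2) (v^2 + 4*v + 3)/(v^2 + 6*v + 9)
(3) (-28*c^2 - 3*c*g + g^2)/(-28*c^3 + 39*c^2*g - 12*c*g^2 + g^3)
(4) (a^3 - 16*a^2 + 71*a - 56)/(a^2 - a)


(1) = (b + 4)/b
(2) = (v + 1)/(v + 3)
(3) = (4*c + g)/(4*c^2 - 5*c*g + g^2)
(4) = (a^2 - 15*a + 56)/a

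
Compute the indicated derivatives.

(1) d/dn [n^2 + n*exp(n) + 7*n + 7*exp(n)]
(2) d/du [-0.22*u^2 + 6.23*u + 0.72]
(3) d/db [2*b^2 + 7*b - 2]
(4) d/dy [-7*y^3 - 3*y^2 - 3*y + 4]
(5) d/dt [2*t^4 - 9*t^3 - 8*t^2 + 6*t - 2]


(1) = n*exp(n) + 2*n + 8*exp(n) + 7
(2) = 6.23 - 0.44*u
(3) = 4*b + 7
(4) = -21*y^2 - 6*y - 3
(5) = 8*t^3 - 27*t^2 - 16*t + 6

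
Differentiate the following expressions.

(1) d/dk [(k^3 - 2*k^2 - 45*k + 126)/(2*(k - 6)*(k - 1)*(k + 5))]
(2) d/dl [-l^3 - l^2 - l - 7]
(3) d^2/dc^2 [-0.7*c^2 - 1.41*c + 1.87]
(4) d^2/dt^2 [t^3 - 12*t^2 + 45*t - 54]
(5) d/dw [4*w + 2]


(1) = 16*(k + 2)/(k^4 + 8*k^3 + 6*k^2 - 40*k + 25)
(2) = -3*l^2 - 2*l - 1
(3) = -1.40000000000000
(4) = 6*t - 24
(5) = 4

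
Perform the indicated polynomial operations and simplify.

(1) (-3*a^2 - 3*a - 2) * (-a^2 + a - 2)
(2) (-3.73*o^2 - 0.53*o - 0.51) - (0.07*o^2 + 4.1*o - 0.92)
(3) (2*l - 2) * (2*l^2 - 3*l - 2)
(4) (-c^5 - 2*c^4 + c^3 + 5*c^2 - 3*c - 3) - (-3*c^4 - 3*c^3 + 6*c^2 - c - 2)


(1) = 3*a^4 + 5*a^2 + 4*a + 4
(2) = -3.8*o^2 - 4.63*o + 0.41
(3) = 4*l^3 - 10*l^2 + 2*l + 4
(4) = -c^5 + c^4 + 4*c^3 - c^2 - 2*c - 1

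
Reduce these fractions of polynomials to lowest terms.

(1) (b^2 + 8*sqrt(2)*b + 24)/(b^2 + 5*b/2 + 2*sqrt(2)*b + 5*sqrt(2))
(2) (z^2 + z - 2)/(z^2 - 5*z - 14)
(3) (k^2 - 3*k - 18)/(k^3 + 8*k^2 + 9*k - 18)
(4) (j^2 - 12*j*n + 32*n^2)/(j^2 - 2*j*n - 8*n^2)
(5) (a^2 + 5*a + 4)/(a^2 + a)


(1) = (2*b + 12*sqrt(2))/(2*b + 5)
(2) = (z - 1)/(z - 7)
(3) = (k - 6)/(k^2 + 5*k - 6)
(4) = (j - 8*n)/(j + 2*n)
(5) = (a + 4)/a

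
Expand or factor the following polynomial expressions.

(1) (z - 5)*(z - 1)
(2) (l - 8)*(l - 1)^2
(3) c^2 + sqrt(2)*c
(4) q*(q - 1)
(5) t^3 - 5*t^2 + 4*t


(1) = z^2 - 6*z + 5
(2) = l^3 - 10*l^2 + 17*l - 8
(3) = c*(c + sqrt(2))
(4) = q^2 - q
(5) = t*(t - 4)*(t - 1)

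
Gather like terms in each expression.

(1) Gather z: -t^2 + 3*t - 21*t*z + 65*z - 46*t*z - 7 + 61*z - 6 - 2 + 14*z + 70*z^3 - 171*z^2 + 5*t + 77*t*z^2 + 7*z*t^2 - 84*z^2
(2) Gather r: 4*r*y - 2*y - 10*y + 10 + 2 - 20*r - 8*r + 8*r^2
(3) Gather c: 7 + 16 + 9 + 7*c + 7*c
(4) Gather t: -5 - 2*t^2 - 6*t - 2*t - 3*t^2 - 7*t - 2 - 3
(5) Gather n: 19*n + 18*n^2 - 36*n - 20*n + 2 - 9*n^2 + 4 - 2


(1) = -t^2 + 8*t + 70*z^3 + z^2*(77*t - 255) + z*(7*t^2 - 67*t + 140) - 15
(2) = 8*r^2 + r*(4*y - 28) - 12*y + 12
(3) = 14*c + 32
(4) = -5*t^2 - 15*t - 10
(5) = 9*n^2 - 37*n + 4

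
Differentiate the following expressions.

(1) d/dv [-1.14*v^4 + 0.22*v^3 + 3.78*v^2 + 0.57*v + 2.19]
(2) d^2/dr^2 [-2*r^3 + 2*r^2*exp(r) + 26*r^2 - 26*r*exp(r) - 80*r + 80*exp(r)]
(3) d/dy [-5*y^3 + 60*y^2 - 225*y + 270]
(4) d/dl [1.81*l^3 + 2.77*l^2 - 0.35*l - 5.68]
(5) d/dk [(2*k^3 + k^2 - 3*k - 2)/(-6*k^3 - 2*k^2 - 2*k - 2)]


(1) = -4.56*v^3 + 0.66*v^2 + 7.56*v + 0.57
(2) = 2*r^2*exp(r) - 18*r*exp(r) - 12*r + 32*exp(r) + 52
(3) = -15*y^2 + 120*y - 225
(4) = 5.43*l^2 + 5.54*l - 0.35
(5) = (k^4 - 22*k^3 - 28*k^2 - 6*k + 1)/(2*(9*k^6 + 6*k^5 + 7*k^4 + 8*k^3 + 3*k^2 + 2*k + 1))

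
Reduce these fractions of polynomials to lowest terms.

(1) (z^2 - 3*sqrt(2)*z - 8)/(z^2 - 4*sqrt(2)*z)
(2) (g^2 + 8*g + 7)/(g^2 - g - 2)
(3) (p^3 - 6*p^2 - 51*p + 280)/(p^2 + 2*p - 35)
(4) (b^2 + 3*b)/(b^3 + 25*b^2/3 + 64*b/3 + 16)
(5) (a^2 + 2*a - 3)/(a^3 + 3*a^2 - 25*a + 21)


(1) = (z + sqrt(2))/z
(2) = (g + 7)/(g - 2)
(3) = p - 8
(4) = 3*b/(3*b^2 + 16*b + 16)
(5) = (a + 3)/(a^2 + 4*a - 21)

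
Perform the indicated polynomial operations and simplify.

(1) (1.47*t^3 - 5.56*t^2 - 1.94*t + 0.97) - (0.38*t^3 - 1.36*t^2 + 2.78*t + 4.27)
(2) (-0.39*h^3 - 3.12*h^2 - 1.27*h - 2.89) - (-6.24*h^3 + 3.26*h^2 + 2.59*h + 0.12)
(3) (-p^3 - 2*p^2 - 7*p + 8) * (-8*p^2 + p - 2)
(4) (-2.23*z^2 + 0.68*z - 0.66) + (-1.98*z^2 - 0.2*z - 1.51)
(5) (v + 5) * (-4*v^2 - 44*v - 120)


(1) = 1.09*t^3 - 4.2*t^2 - 4.72*t - 3.3
(2) = 5.85*h^3 - 6.38*h^2 - 3.86*h - 3.01
(3) = 8*p^5 + 15*p^4 + 56*p^3 - 67*p^2 + 22*p - 16
(4) = -4.21*z^2 + 0.48*z - 2.17
(5) = -4*v^3 - 64*v^2 - 340*v - 600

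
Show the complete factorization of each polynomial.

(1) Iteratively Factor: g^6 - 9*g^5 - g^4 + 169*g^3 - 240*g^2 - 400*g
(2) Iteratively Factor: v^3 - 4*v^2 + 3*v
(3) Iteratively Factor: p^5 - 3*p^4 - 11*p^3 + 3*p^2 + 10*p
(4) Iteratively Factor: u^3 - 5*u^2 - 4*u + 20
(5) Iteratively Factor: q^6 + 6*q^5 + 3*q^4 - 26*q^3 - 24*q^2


(1) = (g)*(g^5 - 9*g^4 - g^3 + 169*g^2 - 240*g - 400) = g*(g - 4)*(g^4 - 5*g^3 - 21*g^2 + 85*g + 100) = g*(g - 4)*(g + 4)*(g^3 - 9*g^2 + 15*g + 25) = g*(g - 5)*(g - 4)*(g + 4)*(g^2 - 4*g - 5) = g*(g - 5)*(g - 4)*(g + 1)*(g + 4)*(g - 5)
(2) = (v - 3)*(v^2 - v) = v*(v - 3)*(v - 1)
(3) = (p)*(p^4 - 3*p^3 - 11*p^2 + 3*p + 10) = p*(p + 2)*(p^3 - 5*p^2 - p + 5) = p*(p + 1)*(p + 2)*(p^2 - 6*p + 5) = p*(p - 1)*(p + 1)*(p + 2)*(p - 5)
(4) = (u - 2)*(u^2 - 3*u - 10) = (u - 5)*(u - 2)*(u + 2)
(5) = (q + 4)*(q^5 + 2*q^4 - 5*q^3 - 6*q^2) = q*(q + 4)*(q^4 + 2*q^3 - 5*q^2 - 6*q) = q*(q + 1)*(q + 4)*(q^3 + q^2 - 6*q) = q*(q + 1)*(q + 3)*(q + 4)*(q^2 - 2*q) = q*(q - 2)*(q + 1)*(q + 3)*(q + 4)*(q)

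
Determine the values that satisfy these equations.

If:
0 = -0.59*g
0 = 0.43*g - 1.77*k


Then:
g = 0.00
k = 0.00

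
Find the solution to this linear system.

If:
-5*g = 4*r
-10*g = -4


Then:
g = 2/5
r = -1/2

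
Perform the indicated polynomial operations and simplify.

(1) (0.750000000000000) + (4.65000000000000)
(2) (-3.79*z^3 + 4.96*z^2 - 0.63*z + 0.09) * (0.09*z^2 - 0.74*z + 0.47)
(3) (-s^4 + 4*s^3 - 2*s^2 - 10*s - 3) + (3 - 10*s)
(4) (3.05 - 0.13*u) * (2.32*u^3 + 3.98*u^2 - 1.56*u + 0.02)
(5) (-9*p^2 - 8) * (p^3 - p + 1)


(1) = 5.40000000000000
(2) = -0.3411*z^5 + 3.251*z^4 - 5.5084*z^3 + 2.8055*z^2 - 0.3627*z + 0.0423
(3) = -s^4 + 4*s^3 - 2*s^2 - 20*s
(4) = -0.3016*u^4 + 6.5586*u^3 + 12.3418*u^2 - 4.7606*u + 0.061
(5) = -9*p^5 + p^3 - 9*p^2 + 8*p - 8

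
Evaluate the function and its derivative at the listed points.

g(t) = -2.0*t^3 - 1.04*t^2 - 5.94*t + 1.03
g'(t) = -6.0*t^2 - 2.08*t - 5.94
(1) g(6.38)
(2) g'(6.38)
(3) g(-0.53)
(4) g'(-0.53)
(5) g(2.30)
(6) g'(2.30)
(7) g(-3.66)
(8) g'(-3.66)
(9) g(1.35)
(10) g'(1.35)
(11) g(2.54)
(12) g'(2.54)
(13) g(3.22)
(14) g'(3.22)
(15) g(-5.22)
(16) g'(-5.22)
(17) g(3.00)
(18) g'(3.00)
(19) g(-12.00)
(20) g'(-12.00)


(1) = -598.59
(2) = -263.44
(3) = 4.18
(4) = -6.52
(5) = -42.47
(6) = -42.46
(7) = 106.89
(8) = -78.70
(9) = -13.81
(10) = -19.68
(11) = -53.54
(12) = -49.93
(13) = -95.65
(14) = -74.85
(15) = 288.17
(16) = -158.57
(17) = -80.15
(18) = -66.18
(19) = 3378.55
(20) = -844.98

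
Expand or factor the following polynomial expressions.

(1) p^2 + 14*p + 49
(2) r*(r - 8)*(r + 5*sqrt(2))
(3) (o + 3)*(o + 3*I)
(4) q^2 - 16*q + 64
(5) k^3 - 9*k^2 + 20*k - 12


(1) = (p + 7)^2
(2) = r^3 - 8*r^2 + 5*sqrt(2)*r^2 - 40*sqrt(2)*r
(3) = o^2 + 3*o + 3*I*o + 9*I
(4) = (q - 8)^2
(5) = (k - 6)*(k - 2)*(k - 1)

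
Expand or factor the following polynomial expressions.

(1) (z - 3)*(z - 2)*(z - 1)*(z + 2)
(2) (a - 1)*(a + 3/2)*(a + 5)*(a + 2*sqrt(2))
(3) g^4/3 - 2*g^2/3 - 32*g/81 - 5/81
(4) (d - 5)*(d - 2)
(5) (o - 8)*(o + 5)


(1) = z^4 - 4*z^3 - z^2 + 16*z - 12
(2) = a^4 + 2*sqrt(2)*a^3 + 11*a^3/2 + a^2 + 11*sqrt(2)*a^2 - 15*a/2 + 2*sqrt(2)*a - 15*sqrt(2)
(3) = (g/3 + 1/3)*(g - 5/3)*(g + 1/3)^2
(4) = d^2 - 7*d + 10
(5) = o^2 - 3*o - 40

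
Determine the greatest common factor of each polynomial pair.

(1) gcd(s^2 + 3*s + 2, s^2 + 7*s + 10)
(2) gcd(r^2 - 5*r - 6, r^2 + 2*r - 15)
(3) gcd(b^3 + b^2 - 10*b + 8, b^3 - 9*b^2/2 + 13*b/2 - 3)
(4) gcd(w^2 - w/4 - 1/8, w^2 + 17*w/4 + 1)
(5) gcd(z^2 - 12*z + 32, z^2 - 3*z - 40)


(1) = gcd((s + 1)*(s + 2), (s + 2)*(s + 5)) = s + 2
(2) = gcd((r - 6)*(r + 1), (r - 3)*(r + 5)) = 1
(3) = b^2 - 3*b + 2
(4) = gcd((w - 1/2)*(w + 1/4), (w + 1/4)*(w + 4)) = w + 1/4
(5) = z - 8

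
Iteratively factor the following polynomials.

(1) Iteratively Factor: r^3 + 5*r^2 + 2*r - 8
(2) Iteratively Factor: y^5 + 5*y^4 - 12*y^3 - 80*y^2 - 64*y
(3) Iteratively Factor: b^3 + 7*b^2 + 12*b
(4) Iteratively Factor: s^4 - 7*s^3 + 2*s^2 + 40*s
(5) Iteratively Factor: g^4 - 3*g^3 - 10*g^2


(1) = (r + 2)*(r^2 + 3*r - 4) = (r + 2)*(r + 4)*(r - 1)
(2) = (y - 4)*(y^4 + 9*y^3 + 24*y^2 + 16*y) = (y - 4)*(y + 4)*(y^3 + 5*y^2 + 4*y) = (y - 4)*(y + 1)*(y + 4)*(y^2 + 4*y) = y*(y - 4)*(y + 1)*(y + 4)*(y + 4)
(3) = (b + 4)*(b^2 + 3*b) = b*(b + 4)*(b + 3)
(4) = (s + 2)*(s^3 - 9*s^2 + 20*s) = (s - 4)*(s + 2)*(s^2 - 5*s) = (s - 5)*(s - 4)*(s + 2)*(s)
(5) = (g)*(g^3 - 3*g^2 - 10*g) = g*(g - 5)*(g^2 + 2*g) = g^2*(g - 5)*(g + 2)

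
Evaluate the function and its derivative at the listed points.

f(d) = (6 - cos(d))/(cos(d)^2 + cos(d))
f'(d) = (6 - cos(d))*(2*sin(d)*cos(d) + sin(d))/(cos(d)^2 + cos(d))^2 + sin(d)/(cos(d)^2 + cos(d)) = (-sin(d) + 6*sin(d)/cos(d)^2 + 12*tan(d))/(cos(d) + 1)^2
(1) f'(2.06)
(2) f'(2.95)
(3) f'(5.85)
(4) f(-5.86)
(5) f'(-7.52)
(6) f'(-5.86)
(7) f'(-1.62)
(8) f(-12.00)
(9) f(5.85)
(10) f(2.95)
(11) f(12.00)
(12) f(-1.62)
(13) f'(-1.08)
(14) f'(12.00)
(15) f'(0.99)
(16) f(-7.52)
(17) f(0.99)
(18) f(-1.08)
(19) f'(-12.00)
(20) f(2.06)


(1) = 1.99
(2) = -3980.06
(3) = -2.25
(4) = 2.92
(5) = -49.00
(6) = 2.18
(7) = -2469.58
(8) = 3.31
(9) = 2.94
(10) = -388.67
(11) = 3.31
(12) = -129.35
(13) = -20.97
(14) = -3.42
(15) = 14.22
(16) = 13.03
(17) = 6.42
(18) = 7.97
(19) = 3.42
(20) = -25.97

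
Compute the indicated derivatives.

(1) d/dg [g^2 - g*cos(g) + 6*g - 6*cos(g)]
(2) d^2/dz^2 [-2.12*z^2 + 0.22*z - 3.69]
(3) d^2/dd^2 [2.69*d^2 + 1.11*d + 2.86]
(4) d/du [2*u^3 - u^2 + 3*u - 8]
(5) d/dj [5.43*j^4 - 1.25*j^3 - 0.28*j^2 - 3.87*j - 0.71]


(1) = g*sin(g) + 2*g + 6*sin(g) - cos(g) + 6
(2) = -4.24000000000000
(3) = 5.38000000000000
(4) = 6*u^2 - 2*u + 3
(5) = 21.72*j^3 - 3.75*j^2 - 0.56*j - 3.87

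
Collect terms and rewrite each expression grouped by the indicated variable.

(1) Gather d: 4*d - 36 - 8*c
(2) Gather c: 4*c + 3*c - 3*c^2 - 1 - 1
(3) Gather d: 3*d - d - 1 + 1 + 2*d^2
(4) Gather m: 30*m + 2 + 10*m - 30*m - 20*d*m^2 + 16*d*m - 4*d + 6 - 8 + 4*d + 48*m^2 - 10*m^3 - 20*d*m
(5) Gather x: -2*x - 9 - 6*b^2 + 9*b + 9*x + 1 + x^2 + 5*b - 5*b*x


(1) = -8*c + 4*d - 36
(2) = -3*c^2 + 7*c - 2
(3) = 2*d^2 + 2*d
(4) = -10*m^3 + m^2*(48 - 20*d) + m*(10 - 4*d)
(5) = -6*b^2 + 14*b + x^2 + x*(7 - 5*b) - 8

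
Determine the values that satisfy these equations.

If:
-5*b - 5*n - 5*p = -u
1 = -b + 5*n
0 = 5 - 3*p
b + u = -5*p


Then:
b = -53/21
n = -32/105
p = 5/3
u = -122/21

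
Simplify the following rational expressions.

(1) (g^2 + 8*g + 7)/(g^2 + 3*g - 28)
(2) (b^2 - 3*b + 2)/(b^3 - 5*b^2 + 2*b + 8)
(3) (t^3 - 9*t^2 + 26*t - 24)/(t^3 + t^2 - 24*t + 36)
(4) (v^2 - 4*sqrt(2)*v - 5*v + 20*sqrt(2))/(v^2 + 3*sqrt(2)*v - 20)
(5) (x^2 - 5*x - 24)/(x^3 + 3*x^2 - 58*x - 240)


(1) = (g + 1)/(g - 4)
(2) = (b - 1)/(b^2 - 3*b - 4)
(3) = (t - 4)/(t + 6)
(4) = (v^2 + v*(-4*sqrt(2) - 5) + 20*sqrt(2))/(v^2 + 3*sqrt(2)*v - 20)
(5) = (x + 3)/(x^2 + 11*x + 30)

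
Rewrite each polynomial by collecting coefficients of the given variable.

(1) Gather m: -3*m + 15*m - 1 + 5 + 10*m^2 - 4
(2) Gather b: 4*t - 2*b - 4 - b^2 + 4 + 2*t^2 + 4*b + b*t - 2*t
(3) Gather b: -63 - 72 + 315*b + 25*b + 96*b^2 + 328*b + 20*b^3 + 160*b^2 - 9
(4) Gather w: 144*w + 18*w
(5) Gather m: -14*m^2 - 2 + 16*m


(1) = 10*m^2 + 12*m
(2) = -b^2 + b*(t + 2) + 2*t^2 + 2*t
(3) = 20*b^3 + 256*b^2 + 668*b - 144
(4) = 162*w
(5) = -14*m^2 + 16*m - 2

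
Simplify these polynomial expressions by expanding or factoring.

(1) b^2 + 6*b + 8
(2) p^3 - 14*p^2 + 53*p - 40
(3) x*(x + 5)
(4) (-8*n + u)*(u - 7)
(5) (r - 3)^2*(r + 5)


(1) = (b + 2)*(b + 4)
(2) = (p - 8)*(p - 5)*(p - 1)
(3) = x^2 + 5*x
(4) = -8*n*u + 56*n + u^2 - 7*u
(5) = r^3 - r^2 - 21*r + 45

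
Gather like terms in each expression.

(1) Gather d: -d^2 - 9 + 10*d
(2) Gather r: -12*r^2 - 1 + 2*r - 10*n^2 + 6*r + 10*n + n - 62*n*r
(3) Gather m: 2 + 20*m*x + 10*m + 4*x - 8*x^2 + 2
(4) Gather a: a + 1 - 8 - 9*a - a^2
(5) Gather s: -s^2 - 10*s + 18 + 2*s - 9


(1) = -d^2 + 10*d - 9
(2) = -10*n^2 + 11*n - 12*r^2 + r*(8 - 62*n) - 1
(3) = m*(20*x + 10) - 8*x^2 + 4*x + 4
(4) = -a^2 - 8*a - 7
(5) = -s^2 - 8*s + 9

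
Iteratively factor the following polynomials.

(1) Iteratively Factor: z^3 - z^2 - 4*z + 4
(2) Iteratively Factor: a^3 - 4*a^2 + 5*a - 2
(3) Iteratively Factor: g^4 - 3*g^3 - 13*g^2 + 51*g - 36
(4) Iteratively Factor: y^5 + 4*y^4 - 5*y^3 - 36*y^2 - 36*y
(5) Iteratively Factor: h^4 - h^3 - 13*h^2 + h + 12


(1) = (z - 1)*(z^2 - 4) = (z - 1)*(z + 2)*(z - 2)
(2) = (a - 1)*(a^2 - 3*a + 2) = (a - 2)*(a - 1)*(a - 1)
(3) = (g - 3)*(g^3 - 13*g + 12) = (g - 3)*(g + 4)*(g^2 - 4*g + 3) = (g - 3)*(g - 1)*(g + 4)*(g - 3)
(4) = (y + 2)*(y^4 + 2*y^3 - 9*y^2 - 18*y) = (y - 3)*(y + 2)*(y^3 + 5*y^2 + 6*y) = (y - 3)*(y + 2)^2*(y^2 + 3*y) = (y - 3)*(y + 2)^2*(y + 3)*(y)
(5) = (h - 1)*(h^3 - 13*h - 12) = (h - 4)*(h - 1)*(h^2 + 4*h + 3) = (h - 4)*(h - 1)*(h + 1)*(h + 3)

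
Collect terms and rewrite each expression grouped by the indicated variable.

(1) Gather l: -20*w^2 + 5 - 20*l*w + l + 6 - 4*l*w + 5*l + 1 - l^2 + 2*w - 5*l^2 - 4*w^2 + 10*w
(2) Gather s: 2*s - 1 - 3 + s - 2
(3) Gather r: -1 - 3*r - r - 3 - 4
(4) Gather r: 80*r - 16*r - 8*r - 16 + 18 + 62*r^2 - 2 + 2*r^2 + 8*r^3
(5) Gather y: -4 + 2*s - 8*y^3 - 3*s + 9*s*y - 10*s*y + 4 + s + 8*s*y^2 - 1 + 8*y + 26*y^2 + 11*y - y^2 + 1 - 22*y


(1) = -6*l^2 + l*(6 - 24*w) - 24*w^2 + 12*w + 12
(2) = 3*s - 6
(3) = -4*r - 8
(4) = 8*r^3 + 64*r^2 + 56*r
(5) = -8*y^3 + y^2*(8*s + 25) + y*(-s - 3)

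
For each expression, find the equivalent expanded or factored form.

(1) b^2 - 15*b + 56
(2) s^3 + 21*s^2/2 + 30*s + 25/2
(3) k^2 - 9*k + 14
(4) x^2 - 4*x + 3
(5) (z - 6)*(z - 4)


(1) = (b - 8)*(b - 7)
(2) = (s + 1/2)*(s + 5)^2
(3) = (k - 7)*(k - 2)
(4) = (x - 3)*(x - 1)
(5) = z^2 - 10*z + 24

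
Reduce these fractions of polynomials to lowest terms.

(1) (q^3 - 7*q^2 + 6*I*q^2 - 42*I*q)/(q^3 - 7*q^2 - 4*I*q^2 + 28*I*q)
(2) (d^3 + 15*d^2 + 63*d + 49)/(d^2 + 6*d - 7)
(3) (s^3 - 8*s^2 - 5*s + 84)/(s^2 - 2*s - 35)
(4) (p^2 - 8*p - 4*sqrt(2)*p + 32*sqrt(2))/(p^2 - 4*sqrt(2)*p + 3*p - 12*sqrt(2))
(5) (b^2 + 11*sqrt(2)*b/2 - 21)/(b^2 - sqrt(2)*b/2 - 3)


(1) = (q + 6*I)/(q - 4*I)
(2) = (d^2 + 8*d + 7)/(d - 1)
(3) = (s^2 - s - 12)/(s + 5)
(4) = (p - 8)/(p + 3)
(5) = (4*b + 28*sqrt(2))/(4*b + 4*sqrt(2))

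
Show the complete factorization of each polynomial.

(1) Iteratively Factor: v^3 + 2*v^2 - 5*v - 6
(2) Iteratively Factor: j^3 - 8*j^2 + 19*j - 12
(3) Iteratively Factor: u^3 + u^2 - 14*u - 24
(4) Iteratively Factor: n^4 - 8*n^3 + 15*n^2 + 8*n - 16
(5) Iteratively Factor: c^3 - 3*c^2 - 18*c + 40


(1) = (v - 2)*(v^2 + 4*v + 3) = (v - 2)*(v + 1)*(v + 3)
(2) = (j - 1)*(j^2 - 7*j + 12) = (j - 3)*(j - 1)*(j - 4)
(3) = (u + 3)*(u^2 - 2*u - 8) = (u - 4)*(u + 3)*(u + 2)
(4) = (n + 1)*(n^3 - 9*n^2 + 24*n - 16) = (n - 1)*(n + 1)*(n^2 - 8*n + 16) = (n - 4)*(n - 1)*(n + 1)*(n - 4)
(5) = (c + 4)*(c^2 - 7*c + 10) = (c - 2)*(c + 4)*(c - 5)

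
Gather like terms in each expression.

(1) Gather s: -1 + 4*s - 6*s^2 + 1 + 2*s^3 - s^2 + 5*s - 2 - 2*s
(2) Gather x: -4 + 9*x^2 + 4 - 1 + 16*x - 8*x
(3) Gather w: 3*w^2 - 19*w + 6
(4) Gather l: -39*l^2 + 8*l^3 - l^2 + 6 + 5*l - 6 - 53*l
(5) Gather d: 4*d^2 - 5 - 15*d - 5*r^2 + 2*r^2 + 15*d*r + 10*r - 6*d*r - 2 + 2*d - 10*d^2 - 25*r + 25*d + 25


(1) = 2*s^3 - 7*s^2 + 7*s - 2
(2) = 9*x^2 + 8*x - 1
(3) = 3*w^2 - 19*w + 6
(4) = 8*l^3 - 40*l^2 - 48*l
(5) = -6*d^2 + d*(9*r + 12) - 3*r^2 - 15*r + 18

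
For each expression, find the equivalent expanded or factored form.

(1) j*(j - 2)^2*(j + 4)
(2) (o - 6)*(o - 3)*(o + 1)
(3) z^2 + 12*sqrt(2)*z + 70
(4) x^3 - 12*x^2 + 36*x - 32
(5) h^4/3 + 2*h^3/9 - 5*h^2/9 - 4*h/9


(1) = j^4 - 12*j^2 + 16*j
(2) = o^3 - 8*o^2 + 9*o + 18
(3) = (z + 5*sqrt(2))*(z + 7*sqrt(2))
(4) = (x - 8)*(x - 2)^2
(5) = h*(h/3 + 1/3)*(h - 4/3)*(h + 1)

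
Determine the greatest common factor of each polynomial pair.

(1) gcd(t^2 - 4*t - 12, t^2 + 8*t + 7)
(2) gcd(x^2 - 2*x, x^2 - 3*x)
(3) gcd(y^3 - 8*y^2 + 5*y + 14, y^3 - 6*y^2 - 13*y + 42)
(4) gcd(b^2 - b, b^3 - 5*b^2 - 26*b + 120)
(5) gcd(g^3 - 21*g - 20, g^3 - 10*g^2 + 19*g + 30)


(1) = 1
(2) = x
(3) = y^2 - 9*y + 14
(4) = gcd(b*(b - 1), (b - 6)*(b - 4)*(b + 5)) = 1
(5) = g^2 - 4*g - 5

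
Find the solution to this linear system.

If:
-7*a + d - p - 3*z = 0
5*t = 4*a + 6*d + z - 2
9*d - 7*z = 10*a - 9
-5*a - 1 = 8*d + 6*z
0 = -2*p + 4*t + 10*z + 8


Then:
a = 173/15
d = 31/15
p = -616/15
t = 44/5
z = -188/15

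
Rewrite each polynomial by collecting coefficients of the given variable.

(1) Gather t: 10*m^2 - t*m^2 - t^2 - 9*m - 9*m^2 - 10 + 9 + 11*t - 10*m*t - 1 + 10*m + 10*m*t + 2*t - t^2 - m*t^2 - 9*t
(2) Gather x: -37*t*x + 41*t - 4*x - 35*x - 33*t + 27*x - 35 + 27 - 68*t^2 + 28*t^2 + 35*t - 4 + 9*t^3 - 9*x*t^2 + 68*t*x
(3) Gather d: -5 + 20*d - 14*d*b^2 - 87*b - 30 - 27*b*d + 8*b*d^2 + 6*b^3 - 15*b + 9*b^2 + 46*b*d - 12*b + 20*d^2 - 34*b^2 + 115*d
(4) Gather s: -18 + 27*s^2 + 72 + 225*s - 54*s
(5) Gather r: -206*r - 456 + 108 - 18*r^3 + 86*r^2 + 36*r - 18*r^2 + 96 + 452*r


(1) = m^2 + m + t^2*(-m - 2) + t*(4 - m^2) - 2
(2) = 9*t^3 - 40*t^2 + 43*t + x*(-9*t^2 + 31*t - 12) - 12
(3) = 6*b^3 - 25*b^2 - 114*b + d^2*(8*b + 20) + d*(-14*b^2 + 19*b + 135) - 35
(4) = 27*s^2 + 171*s + 54
(5) = -18*r^3 + 68*r^2 + 282*r - 252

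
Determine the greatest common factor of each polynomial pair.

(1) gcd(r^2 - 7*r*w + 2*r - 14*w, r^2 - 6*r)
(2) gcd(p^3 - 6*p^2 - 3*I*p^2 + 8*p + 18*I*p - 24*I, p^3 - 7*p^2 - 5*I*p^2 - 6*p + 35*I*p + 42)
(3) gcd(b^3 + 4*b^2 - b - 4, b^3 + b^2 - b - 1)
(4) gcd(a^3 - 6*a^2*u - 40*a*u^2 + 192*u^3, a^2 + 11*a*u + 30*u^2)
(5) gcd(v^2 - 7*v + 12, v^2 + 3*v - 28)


(1) = 1
(2) = gcd((p - 4)*(p - 2)*(p - 3*I), (p - 7)*(p - 3*I)*(p - 2*I)) = p - 3*I
(3) = b^2 - 1
(4) = gcd((a - 8*u)*(a - 4*u)*(a + 6*u), (a + 5*u)*(a + 6*u)) = a + 6*u
(5) = gcd((v - 4)*(v - 3), (v - 4)*(v + 7)) = v - 4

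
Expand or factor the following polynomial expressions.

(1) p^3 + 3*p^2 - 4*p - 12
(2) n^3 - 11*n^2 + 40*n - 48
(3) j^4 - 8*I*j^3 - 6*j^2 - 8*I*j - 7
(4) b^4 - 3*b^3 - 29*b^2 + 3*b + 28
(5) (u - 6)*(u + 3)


(1) = (p - 2)*(p + 2)*(p + 3)
(2) = (n - 4)^2*(n - 3)
(3) = (j - 7*I)*(j - I)^2*(j + I)
(4) = (b - 7)*(b - 1)*(b + 1)*(b + 4)
(5) = u^2 - 3*u - 18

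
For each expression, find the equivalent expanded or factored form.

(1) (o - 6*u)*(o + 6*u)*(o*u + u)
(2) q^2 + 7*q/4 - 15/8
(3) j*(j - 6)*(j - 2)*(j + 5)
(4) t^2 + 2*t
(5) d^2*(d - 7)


(1) = o^3*u + o^2*u - 36*o*u^3 - 36*u^3
(2) = (q - 3/4)*(q + 5/2)
(3) = j^4 - 3*j^3 - 28*j^2 + 60*j
(4) = t*(t + 2)
(5) = d^3 - 7*d^2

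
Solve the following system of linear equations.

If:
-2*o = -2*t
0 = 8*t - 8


Then:
o = 1
t = 1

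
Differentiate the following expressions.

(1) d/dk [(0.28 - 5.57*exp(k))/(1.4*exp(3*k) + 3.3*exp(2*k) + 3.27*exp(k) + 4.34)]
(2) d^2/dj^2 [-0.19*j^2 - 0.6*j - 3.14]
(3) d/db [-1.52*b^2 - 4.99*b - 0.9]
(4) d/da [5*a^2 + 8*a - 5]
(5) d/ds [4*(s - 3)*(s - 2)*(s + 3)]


(1) = (15.596*exp(3*k) + 17.205*exp(2*k) - 1.848*exp(k) - 25.0894)*exp(k)/(1.96*exp(6*k) + 9.24*exp(5*k) + 20.046*exp(4*k) + 33.734*exp(3*k) + 39.3369*exp(2*k) + 28.3836*exp(k) + 18.8356)
(2) = -0.380000000000000
(3) = -3.04*b - 4.99
(4) = 10*a + 8
(5) = 12*s^2 - 16*s - 36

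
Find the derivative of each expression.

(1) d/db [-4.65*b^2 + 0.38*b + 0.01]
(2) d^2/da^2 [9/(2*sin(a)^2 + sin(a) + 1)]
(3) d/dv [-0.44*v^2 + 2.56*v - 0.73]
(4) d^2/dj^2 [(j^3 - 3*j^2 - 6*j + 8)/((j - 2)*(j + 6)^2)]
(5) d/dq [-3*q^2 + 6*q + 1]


(1) = 0.38 - 9.3*b
(2) = 9*(-16*sin(a)^4 - 6*sin(a)^3 + 31*sin(a)^2 + 13*sin(a) - 2)/(sin(a) - cos(2*a) + 2)^3
(3) = 2.56 - 0.88*v
(4) = 2*(-13*j^4 + 102*j^3 - 348*j^2 + 328*j - 384)/(j^7 + 18*j^6 + 84*j^5 - 152*j^4 - 1488*j^3 + 864*j^2 + 8640*j - 10368)
(5) = 6 - 6*q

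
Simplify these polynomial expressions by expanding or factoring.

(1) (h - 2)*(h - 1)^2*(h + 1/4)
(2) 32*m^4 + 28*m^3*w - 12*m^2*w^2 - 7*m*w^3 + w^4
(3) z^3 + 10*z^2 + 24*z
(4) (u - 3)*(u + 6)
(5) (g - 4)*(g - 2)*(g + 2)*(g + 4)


(1) = h^4 - 15*h^3/4 + 4*h^2 - 3*h/4 - 1/2
(2) = (-8*m + w)*(-2*m + w)*(m + w)*(2*m + w)
(3) = z*(z + 4)*(z + 6)
(4) = u^2 + 3*u - 18
(5) = g^4 - 20*g^2 + 64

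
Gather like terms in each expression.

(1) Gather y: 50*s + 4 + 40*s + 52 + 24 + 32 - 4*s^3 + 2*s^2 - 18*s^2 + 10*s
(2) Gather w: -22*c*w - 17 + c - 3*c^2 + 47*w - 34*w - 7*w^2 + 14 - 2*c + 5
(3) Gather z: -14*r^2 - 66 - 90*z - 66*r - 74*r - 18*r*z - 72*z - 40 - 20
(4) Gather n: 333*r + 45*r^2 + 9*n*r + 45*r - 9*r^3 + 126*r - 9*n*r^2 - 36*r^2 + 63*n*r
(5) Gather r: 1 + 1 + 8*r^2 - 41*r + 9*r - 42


(1) = -4*s^3 - 16*s^2 + 100*s + 112
(2) = -3*c^2 - c - 7*w^2 + w*(13 - 22*c) + 2
(3) = -14*r^2 - 140*r + z*(-18*r - 162) - 126
(4) = n*(-9*r^2 + 72*r) - 9*r^3 + 9*r^2 + 504*r
(5) = 8*r^2 - 32*r - 40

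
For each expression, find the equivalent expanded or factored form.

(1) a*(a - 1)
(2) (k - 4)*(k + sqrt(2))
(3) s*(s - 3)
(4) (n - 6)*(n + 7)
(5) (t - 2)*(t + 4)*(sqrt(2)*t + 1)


(1) = a^2 - a
(2) = k^2 - 4*k + sqrt(2)*k - 4*sqrt(2)
(3) = s^2 - 3*s
(4) = n^2 + n - 42
(5) = sqrt(2)*t^3 + t^2 + 2*sqrt(2)*t^2 - 8*sqrt(2)*t + 2*t - 8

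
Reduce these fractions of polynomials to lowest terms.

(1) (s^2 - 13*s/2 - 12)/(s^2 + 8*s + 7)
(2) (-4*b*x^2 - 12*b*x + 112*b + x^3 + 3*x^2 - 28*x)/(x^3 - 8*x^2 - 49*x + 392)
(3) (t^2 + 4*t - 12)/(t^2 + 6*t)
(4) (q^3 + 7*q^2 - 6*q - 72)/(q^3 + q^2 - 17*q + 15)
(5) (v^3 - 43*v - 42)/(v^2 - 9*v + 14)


(1) = (2*s^2 - 13*s - 24)/(2*s^2 + 16*s + 14)
(2) = (-4*b*x + 16*b + x^2 - 4*x)/(x^2 - 15*x + 56)
(3) = (t - 2)/t
(4) = (q^2 + 10*q + 24)/(q^2 + 4*q - 5)
(5) = (v^2 + 7*v + 6)/(v - 2)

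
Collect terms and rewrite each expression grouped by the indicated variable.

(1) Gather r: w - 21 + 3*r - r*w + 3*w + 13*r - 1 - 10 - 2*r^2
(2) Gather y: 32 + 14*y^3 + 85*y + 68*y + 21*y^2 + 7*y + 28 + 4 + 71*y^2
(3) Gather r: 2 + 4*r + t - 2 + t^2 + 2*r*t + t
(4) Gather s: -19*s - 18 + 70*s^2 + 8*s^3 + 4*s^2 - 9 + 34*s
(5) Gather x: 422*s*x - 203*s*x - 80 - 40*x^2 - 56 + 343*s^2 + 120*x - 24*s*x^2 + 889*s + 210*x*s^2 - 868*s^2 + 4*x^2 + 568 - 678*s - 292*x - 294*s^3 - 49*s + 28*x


(1) = -2*r^2 + r*(16 - w) + 4*w - 32
(2) = 14*y^3 + 92*y^2 + 160*y + 64
(3) = r*(2*t + 4) + t^2 + 2*t
(4) = 8*s^3 + 74*s^2 + 15*s - 27
(5) = -294*s^3 - 525*s^2 + 162*s + x^2*(-24*s - 36) + x*(210*s^2 + 219*s - 144) + 432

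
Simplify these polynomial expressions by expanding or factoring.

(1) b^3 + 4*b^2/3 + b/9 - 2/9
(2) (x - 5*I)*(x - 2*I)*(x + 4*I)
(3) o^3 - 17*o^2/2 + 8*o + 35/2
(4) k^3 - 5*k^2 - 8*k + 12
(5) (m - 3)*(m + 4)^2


(1) = (b - 1/3)*(b + 2/3)*(b + 1)
(2) = x^3 - 3*I*x^2 + 18*x - 40*I
(3) = (o - 7)*(o - 5/2)*(o + 1)
(4) = (k - 6)*(k - 1)*(k + 2)
(5) = m^3 + 5*m^2 - 8*m - 48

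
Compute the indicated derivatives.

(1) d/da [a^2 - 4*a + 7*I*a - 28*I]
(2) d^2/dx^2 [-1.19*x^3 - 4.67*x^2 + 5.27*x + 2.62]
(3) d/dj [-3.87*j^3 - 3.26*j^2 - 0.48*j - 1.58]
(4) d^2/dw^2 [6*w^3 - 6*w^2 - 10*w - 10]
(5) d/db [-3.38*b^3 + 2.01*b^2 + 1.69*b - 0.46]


(1) = 2*a - 4 + 7*I
(2) = -7.14*x - 9.34
(3) = -11.61*j^2 - 6.52*j - 0.48
(4) = 36*w - 12
(5) = -10.14*b^2 + 4.02*b + 1.69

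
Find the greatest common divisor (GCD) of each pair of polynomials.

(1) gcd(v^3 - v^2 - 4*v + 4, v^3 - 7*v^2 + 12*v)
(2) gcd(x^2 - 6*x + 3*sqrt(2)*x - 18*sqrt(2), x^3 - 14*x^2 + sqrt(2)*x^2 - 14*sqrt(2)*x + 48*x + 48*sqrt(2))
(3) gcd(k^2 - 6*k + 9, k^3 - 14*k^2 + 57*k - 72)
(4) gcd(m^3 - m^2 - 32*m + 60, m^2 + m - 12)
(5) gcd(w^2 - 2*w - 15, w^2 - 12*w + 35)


(1) = gcd((v - 2)*(v - 1)*(v + 2), v*(v - 4)*(v - 3)) = 1
(2) = x - 6
(3) = gcd((k - 3)^2, (k - 8)*(k - 3)^2) = k^2 - 6*k + 9
(4) = gcd((m - 5)*(m - 2)*(m + 6), (m - 3)*(m + 4)) = 1
(5) = gcd((w - 5)*(w + 3), (w - 7)*(w - 5)) = w - 5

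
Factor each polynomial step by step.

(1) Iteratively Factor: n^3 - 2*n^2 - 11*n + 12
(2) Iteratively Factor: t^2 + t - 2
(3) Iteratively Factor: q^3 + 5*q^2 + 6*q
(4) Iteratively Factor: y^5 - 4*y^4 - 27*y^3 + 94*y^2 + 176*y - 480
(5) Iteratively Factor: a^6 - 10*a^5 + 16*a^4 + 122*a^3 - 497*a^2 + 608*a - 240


(1) = (n - 4)*(n^2 + 2*n - 3) = (n - 4)*(n - 1)*(n + 3)
(2) = (t - 1)*(t + 2)
(3) = (q)*(q^2 + 5*q + 6) = q*(q + 3)*(q + 2)
(4) = (y + 3)*(y^4 - 7*y^3 - 6*y^2 + 112*y - 160) = (y + 3)*(y + 4)*(y^3 - 11*y^2 + 38*y - 40) = (y - 4)*(y + 3)*(y + 4)*(y^2 - 7*y + 10) = (y - 4)*(y - 2)*(y + 3)*(y + 4)*(y - 5)
(5) = (a - 3)*(a^5 - 7*a^4 - 5*a^3 + 107*a^2 - 176*a + 80) = (a - 3)*(a - 1)*(a^4 - 6*a^3 - 11*a^2 + 96*a - 80) = (a - 3)*(a - 1)*(a + 4)*(a^3 - 10*a^2 + 29*a - 20) = (a - 5)*(a - 3)*(a - 1)*(a + 4)*(a^2 - 5*a + 4) = (a - 5)*(a - 4)*(a - 3)*(a - 1)*(a + 4)*(a - 1)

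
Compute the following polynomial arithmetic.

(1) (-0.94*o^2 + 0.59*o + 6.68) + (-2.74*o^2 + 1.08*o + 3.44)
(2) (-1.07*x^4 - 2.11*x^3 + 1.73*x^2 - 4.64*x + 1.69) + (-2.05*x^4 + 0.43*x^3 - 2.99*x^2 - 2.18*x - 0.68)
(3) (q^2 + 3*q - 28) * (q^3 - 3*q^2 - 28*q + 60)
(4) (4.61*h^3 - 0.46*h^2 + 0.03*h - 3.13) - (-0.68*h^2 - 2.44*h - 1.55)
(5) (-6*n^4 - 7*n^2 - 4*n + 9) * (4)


(1) = -3.68*o^2 + 1.67*o + 10.12
(2) = -3.12*x^4 - 1.68*x^3 - 1.26*x^2 - 6.82*x + 1.01
(3) = q^5 - 65*q^3 + 60*q^2 + 964*q - 1680
(4) = 4.61*h^3 + 0.22*h^2 + 2.47*h - 1.58
(5) = -24*n^4 - 28*n^2 - 16*n + 36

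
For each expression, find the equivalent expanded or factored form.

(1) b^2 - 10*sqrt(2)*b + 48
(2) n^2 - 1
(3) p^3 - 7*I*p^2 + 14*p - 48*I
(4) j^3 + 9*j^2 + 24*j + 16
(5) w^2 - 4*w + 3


(1) = (b - 6*sqrt(2))*(b - 4*sqrt(2))
(2) = (n - 1)*(n + 1)
(3) = (p - 8*I)*(p - 2*I)*(p + 3*I)
(4) = (j + 1)*(j + 4)^2
(5) = (w - 3)*(w - 1)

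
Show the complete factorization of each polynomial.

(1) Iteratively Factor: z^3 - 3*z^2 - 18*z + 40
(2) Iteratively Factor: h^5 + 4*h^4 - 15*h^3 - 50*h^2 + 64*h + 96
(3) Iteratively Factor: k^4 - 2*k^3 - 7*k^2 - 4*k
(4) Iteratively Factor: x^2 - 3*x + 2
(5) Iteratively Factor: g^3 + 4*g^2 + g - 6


(1) = (z + 4)*(z^2 - 7*z + 10) = (z - 2)*(z + 4)*(z - 5)
(2) = (h + 4)*(h^4 - 15*h^2 + 10*h + 24) = (h - 3)*(h + 4)*(h^3 + 3*h^2 - 6*h - 8) = (h - 3)*(h - 2)*(h + 4)*(h^2 + 5*h + 4) = (h - 3)*(h - 2)*(h + 4)^2*(h + 1)
(3) = (k)*(k^3 - 2*k^2 - 7*k - 4) = k*(k + 1)*(k^2 - 3*k - 4) = k*(k - 4)*(k + 1)*(k + 1)
(4) = (x - 2)*(x - 1)
(5) = (g - 1)*(g^2 + 5*g + 6) = (g - 1)*(g + 2)*(g + 3)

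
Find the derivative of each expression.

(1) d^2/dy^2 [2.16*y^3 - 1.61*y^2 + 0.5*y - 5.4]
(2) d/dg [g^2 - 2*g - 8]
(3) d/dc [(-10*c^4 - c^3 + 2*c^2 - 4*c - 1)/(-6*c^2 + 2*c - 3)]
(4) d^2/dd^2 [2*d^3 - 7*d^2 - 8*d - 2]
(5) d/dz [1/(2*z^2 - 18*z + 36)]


(1) = 12.96*y - 3.22
(2) = 2*g - 2
(3) = (120*c^5 - 54*c^4 + 116*c^3 - 11*c^2 - 24*c + 14)/(36*c^4 - 24*c^3 + 40*c^2 - 12*c + 9)
(4) = 12*d - 14
(5) = (9/2 - z)/(z^2 - 9*z + 18)^2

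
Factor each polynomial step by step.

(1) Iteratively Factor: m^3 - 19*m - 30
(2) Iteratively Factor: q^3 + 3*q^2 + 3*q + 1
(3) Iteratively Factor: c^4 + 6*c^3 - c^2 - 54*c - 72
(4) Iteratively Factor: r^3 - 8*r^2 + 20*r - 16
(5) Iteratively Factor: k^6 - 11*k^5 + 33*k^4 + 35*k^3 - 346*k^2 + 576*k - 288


(1) = (m - 5)*(m^2 + 5*m + 6) = (m - 5)*(m + 2)*(m + 3)
(2) = (q + 1)*(q^2 + 2*q + 1) = (q + 1)^2*(q + 1)
(3) = (c + 4)*(c^3 + 2*c^2 - 9*c - 18) = (c + 2)*(c + 4)*(c^2 - 9) = (c - 3)*(c + 2)*(c + 4)*(c + 3)
(4) = (r - 2)*(r^2 - 6*r + 8) = (r - 4)*(r - 2)*(r - 2)
(5) = (k - 3)*(k^5 - 8*k^4 + 9*k^3 + 62*k^2 - 160*k + 96) = (k - 3)*(k - 1)*(k^4 - 7*k^3 + 2*k^2 + 64*k - 96) = (k - 4)*(k - 3)*(k - 1)*(k^3 - 3*k^2 - 10*k + 24) = (k - 4)^2*(k - 3)*(k - 1)*(k^2 + k - 6) = (k - 4)^2*(k - 3)*(k - 2)*(k - 1)*(k + 3)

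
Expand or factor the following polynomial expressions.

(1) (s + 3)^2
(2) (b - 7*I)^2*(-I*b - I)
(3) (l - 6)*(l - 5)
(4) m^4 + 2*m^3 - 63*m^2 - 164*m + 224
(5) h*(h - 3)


(1) = s^2 + 6*s + 9
(2) = -I*b^3 - 14*b^2 - I*b^2 - 14*b + 49*I*b + 49*I
(3) = l^2 - 11*l + 30
(4) = (m - 8)*(m - 1)*(m + 4)*(m + 7)
(5) = h^2 - 3*h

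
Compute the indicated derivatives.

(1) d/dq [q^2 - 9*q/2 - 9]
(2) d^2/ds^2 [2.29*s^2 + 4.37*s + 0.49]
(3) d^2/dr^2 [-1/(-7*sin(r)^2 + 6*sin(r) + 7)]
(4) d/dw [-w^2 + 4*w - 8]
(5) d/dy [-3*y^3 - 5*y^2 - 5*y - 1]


(1) = 2*q - 9/2
(2) = 4.58000000000000
(3) = 2*(98*sin(r)^4 - 63*sin(r)^3 - 31*sin(r)^2 + 105*sin(r) - 85)/(6*sin(r) + 7*cos(r)^2)^3
(4) = 4 - 2*w
(5) = -9*y^2 - 10*y - 5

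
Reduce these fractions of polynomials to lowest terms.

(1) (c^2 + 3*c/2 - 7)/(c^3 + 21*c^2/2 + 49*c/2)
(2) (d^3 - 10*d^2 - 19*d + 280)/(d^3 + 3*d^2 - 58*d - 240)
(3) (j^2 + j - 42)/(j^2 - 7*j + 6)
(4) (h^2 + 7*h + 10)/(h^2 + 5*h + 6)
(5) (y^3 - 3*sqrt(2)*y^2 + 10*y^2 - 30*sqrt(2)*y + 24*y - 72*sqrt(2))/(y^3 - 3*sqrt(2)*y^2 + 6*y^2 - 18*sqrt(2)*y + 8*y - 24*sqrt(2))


(1) = (c - 2)/(c^2 + 7*c)
(2) = (d - 7)/(d + 6)
(3) = (j + 7)/(j - 1)
(4) = (h + 5)/(h + 3)
(5) = (y + 6)/(y + 2)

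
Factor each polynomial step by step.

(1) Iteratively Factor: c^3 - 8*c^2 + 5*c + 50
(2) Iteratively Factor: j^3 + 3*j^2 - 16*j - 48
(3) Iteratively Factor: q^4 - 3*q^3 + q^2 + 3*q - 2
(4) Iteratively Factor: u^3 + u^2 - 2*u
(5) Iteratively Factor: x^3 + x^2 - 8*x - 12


(1) = (c - 5)*(c^2 - 3*c - 10) = (c - 5)*(c + 2)*(c - 5)
(2) = (j + 3)*(j^2 - 16) = (j - 4)*(j + 3)*(j + 4)
(3) = (q - 2)*(q^3 - q^2 - q + 1) = (q - 2)*(q - 1)*(q^2 - 1) = (q - 2)*(q - 1)^2*(q + 1)
(4) = (u)*(u^2 + u - 2) = u*(u - 1)*(u + 2)
(5) = (x + 2)*(x^2 - x - 6) = (x + 2)^2*(x - 3)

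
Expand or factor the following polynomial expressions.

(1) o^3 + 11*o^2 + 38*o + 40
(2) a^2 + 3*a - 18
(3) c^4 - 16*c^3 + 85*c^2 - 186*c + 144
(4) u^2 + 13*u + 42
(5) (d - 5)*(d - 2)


(1) = (o + 2)*(o + 4)*(o + 5)
(2) = (a - 3)*(a + 6)
(3) = (c - 8)*(c - 3)^2*(c - 2)
(4) = (u + 6)*(u + 7)
(5) = d^2 - 7*d + 10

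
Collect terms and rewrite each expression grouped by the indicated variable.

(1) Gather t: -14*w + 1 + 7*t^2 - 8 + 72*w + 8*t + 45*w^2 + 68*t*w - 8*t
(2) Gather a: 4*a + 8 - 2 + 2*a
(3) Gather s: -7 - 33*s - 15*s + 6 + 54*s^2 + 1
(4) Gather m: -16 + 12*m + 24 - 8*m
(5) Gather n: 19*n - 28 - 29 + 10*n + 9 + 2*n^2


(1) = 7*t^2 + 68*t*w + 45*w^2 + 58*w - 7
(2) = 6*a + 6
(3) = 54*s^2 - 48*s
(4) = 4*m + 8
(5) = 2*n^2 + 29*n - 48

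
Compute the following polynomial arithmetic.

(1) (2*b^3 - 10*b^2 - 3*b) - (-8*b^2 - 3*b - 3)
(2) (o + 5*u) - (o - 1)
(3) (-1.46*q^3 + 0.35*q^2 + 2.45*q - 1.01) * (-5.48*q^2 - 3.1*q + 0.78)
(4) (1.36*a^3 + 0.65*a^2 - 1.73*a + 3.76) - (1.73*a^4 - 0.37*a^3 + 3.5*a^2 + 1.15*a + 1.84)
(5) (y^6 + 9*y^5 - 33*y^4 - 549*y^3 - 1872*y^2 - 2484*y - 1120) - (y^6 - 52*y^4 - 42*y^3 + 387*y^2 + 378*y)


(1) = 2*b^3 - 2*b^2 + 3
(2) = 5*u + 1
(3) = 8.0008*q^5 + 2.608*q^4 - 15.6498*q^3 - 1.7872*q^2 + 5.042*q - 0.7878
(4) = -1.73*a^4 + 1.73*a^3 - 2.85*a^2 - 2.88*a + 1.92
(5) = 9*y^5 + 19*y^4 - 507*y^3 - 2259*y^2 - 2862*y - 1120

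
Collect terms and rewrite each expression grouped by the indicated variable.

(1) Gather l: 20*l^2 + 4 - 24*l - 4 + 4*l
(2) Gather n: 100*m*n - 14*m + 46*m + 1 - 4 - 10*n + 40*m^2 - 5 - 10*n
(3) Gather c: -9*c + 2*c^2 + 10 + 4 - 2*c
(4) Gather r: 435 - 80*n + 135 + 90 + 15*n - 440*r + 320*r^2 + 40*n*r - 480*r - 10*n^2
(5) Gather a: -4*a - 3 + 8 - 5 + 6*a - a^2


(1) = 20*l^2 - 20*l
(2) = 40*m^2 + 32*m + n*(100*m - 20) - 8
(3) = 2*c^2 - 11*c + 14
(4) = -10*n^2 - 65*n + 320*r^2 + r*(40*n - 920) + 660
(5) = -a^2 + 2*a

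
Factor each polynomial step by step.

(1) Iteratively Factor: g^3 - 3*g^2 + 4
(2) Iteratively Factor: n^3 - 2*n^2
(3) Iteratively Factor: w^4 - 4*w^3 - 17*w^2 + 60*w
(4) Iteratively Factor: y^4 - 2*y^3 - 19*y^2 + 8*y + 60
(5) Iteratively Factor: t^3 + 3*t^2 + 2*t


(1) = (g - 2)*(g^2 - g - 2) = (g - 2)*(g + 1)*(g - 2)
(2) = (n - 2)*(n^2) = n*(n - 2)*(n)
(3) = (w)*(w^3 - 4*w^2 - 17*w + 60) = w*(w + 4)*(w^2 - 8*w + 15) = w*(w - 5)*(w + 4)*(w - 3)
(4) = (y - 5)*(y^3 + 3*y^2 - 4*y - 12) = (y - 5)*(y + 2)*(y^2 + y - 6) = (y - 5)*(y - 2)*(y + 2)*(y + 3)
(5) = (t)*(t^2 + 3*t + 2) = t*(t + 1)*(t + 2)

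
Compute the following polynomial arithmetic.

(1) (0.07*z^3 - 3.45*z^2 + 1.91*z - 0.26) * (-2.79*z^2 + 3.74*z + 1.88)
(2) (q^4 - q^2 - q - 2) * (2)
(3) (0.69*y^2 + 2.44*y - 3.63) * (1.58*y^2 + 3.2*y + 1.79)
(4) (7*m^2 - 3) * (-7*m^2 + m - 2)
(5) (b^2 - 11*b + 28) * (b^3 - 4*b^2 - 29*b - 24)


(1) = -0.1953*z^5 + 9.8873*z^4 - 18.1003*z^3 + 1.3828*z^2 + 2.6184*z - 0.4888
(2) = 2*q^4 - 2*q^2 - 2*q - 4
(3) = 1.0902*y^4 + 6.0632*y^3 + 3.3077*y^2 - 7.2484*y - 6.4977
(4) = -49*m^4 + 7*m^3 + 7*m^2 - 3*m + 6
(5) = b^5 - 15*b^4 + 43*b^3 + 183*b^2 - 548*b - 672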